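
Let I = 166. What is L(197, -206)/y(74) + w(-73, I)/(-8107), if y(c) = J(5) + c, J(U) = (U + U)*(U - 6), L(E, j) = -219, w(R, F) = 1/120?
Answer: -26631503/7782720 ≈ -3.4219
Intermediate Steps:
w(R, F) = 1/120
J(U) = 2*U*(-6 + U) (J(U) = (2*U)*(-6 + U) = 2*U*(-6 + U))
y(c) = -10 + c (y(c) = 2*5*(-6 + 5) + c = 2*5*(-1) + c = -10 + c)
L(197, -206)/y(74) + w(-73, I)/(-8107) = -219/(-10 + 74) + (1/120)/(-8107) = -219/64 + (1/120)*(-1/8107) = -219*1/64 - 1/972840 = -219/64 - 1/972840 = -26631503/7782720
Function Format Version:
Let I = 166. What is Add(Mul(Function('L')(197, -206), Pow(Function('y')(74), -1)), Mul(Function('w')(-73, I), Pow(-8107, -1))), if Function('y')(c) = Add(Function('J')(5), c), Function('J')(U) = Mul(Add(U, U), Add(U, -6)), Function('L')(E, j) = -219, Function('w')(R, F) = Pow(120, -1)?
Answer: Rational(-26631503, 7782720) ≈ -3.4219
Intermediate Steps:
Function('w')(R, F) = Rational(1, 120)
Function('J')(U) = Mul(2, U, Add(-6, U)) (Function('J')(U) = Mul(Mul(2, U), Add(-6, U)) = Mul(2, U, Add(-6, U)))
Function('y')(c) = Add(-10, c) (Function('y')(c) = Add(Mul(2, 5, Add(-6, 5)), c) = Add(Mul(2, 5, -1), c) = Add(-10, c))
Add(Mul(Function('L')(197, -206), Pow(Function('y')(74), -1)), Mul(Function('w')(-73, I), Pow(-8107, -1))) = Add(Mul(-219, Pow(Add(-10, 74), -1)), Mul(Rational(1, 120), Pow(-8107, -1))) = Add(Mul(-219, Pow(64, -1)), Mul(Rational(1, 120), Rational(-1, 8107))) = Add(Mul(-219, Rational(1, 64)), Rational(-1, 972840)) = Add(Rational(-219, 64), Rational(-1, 972840)) = Rational(-26631503, 7782720)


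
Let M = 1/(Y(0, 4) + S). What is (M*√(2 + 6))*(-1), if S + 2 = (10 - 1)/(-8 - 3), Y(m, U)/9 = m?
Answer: 22*√2/31 ≈ 1.0036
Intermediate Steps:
Y(m, U) = 9*m
S = -31/11 (S = -2 + (10 - 1)/(-8 - 3) = -2 + 9/(-11) = -2 + 9*(-1/11) = -2 - 9/11 = -31/11 ≈ -2.8182)
M = -11/31 (M = 1/(9*0 - 31/11) = 1/(0 - 31/11) = 1/(-31/11) = -11/31 ≈ -0.35484)
(M*√(2 + 6))*(-1) = -11*√(2 + 6)/31*(-1) = -22*√2/31*(-1) = 22*√2/31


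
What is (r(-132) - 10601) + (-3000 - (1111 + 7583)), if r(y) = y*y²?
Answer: -2322263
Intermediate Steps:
r(y) = y³
(r(-132) - 10601) + (-3000 - (1111 + 7583)) = ((-132)³ - 10601) + (-3000 - (1111 + 7583)) = (-2299968 - 10601) + (-3000 - 1*8694) = -2310569 + (-3000 - 8694) = -2310569 - 11694 = -2322263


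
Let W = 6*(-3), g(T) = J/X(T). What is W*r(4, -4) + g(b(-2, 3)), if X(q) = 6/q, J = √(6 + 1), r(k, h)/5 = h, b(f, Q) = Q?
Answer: 360 + √7/2 ≈ 361.32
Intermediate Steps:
r(k, h) = 5*h
J = √7 ≈ 2.6458
g(T) = T*√7/6 (g(T) = √7/((6/T)) = √7*(T/6) = T*√7/6)
W = -18
W*r(4, -4) + g(b(-2, 3)) = -90*(-4) + (⅙)*3*√7 = -18*(-20) + √7/2 = 360 + √7/2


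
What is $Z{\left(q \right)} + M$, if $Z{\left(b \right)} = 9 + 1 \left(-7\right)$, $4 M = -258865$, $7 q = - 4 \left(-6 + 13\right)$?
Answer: $- \frac{258857}{4} \approx -64714.0$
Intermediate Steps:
$q = -4$ ($q = \frac{\left(-4\right) \left(-6 + 13\right)}{7} = \frac{\left(-4\right) 7}{7} = \frac{1}{7} \left(-28\right) = -4$)
$M = - \frac{258865}{4}$ ($M = \frac{1}{4} \left(-258865\right) = - \frac{258865}{4} \approx -64716.0$)
$Z{\left(b \right)} = 2$ ($Z{\left(b \right)} = 9 - 7 = 2$)
$Z{\left(q \right)} + M = 2 - \frac{258865}{4} = - \frac{258857}{4}$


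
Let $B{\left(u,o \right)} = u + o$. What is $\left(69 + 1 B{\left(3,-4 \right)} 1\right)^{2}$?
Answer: $4624$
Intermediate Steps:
$B{\left(u,o \right)} = o + u$
$\left(69 + 1 B{\left(3,-4 \right)} 1\right)^{2} = \left(69 + 1 \left(-4 + 3\right) 1\right)^{2} = \left(69 + 1 \left(-1\right) 1\right)^{2} = \left(69 - 1\right)^{2} = 68^{2} = 4624$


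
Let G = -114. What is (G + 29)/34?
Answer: -5/2 ≈ -2.5000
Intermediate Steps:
(G + 29)/34 = (-114 + 29)/34 = -85*1/34 = -5/2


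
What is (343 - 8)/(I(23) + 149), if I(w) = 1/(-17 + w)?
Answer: 402/179 ≈ 2.2458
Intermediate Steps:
(343 - 8)/(I(23) + 149) = (343 - 8)/(1/(-17 + 23) + 149) = 335/(1/6 + 149) = 335/(⅙ + 149) = 335/(895/6) = 335*(6/895) = 402/179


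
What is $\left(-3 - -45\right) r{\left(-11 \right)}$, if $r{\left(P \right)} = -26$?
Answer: $-1092$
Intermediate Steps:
$\left(-3 - -45\right) r{\left(-11 \right)} = \left(-3 - -45\right) \left(-26\right) = \left(-3 + 45\right) \left(-26\right) = 42 \left(-26\right) = -1092$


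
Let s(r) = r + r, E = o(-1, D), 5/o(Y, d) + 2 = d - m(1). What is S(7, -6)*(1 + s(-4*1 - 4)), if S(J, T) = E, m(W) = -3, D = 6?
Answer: -75/7 ≈ -10.714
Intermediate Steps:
o(Y, d) = 5/(1 + d) (o(Y, d) = 5/(-2 + (d - 1*(-3))) = 5/(-2 + (d + 3)) = 5/(-2 + (3 + d)) = 5/(1 + d))
E = 5/7 (E = 5/(1 + 6) = 5/7 ≈ 0.71429)
S(J, T) = 5/7
s(r) = 2*r
S(7, -6)*(1 + s(-4*1 - 4)) = 5*(1 + 2*(-4*1 - 4))/7 = 5*(1 + 2*(-4 - 4))/7 = 5*(1 + 2*(-8))/7 = 5*(1 - 16)/7 = (5/7)*(-15) = -75/7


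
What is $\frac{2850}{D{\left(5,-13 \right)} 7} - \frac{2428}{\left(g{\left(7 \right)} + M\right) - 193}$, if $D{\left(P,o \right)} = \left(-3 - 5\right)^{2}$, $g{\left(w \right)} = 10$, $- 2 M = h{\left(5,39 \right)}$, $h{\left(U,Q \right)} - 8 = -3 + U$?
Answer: $\frac{202943}{10528} \approx 19.276$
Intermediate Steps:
$h{\left(U,Q \right)} = 5 + U$ ($h{\left(U,Q \right)} = 8 + \left(-3 + U\right) = 5 + U$)
$M = -5$ ($M = - \frac{5 + 5}{2} = \left(- \frac{1}{2}\right) 10 = -5$)
$D{\left(P,o \right)} = 64$ ($D{\left(P,o \right)} = \left(-8\right)^{2} = 64$)
$\frac{2850}{D{\left(5,-13 \right)} 7} - \frac{2428}{\left(g{\left(7 \right)} + M\right) - 193} = \frac{2850}{64 \cdot 7} - \frac{2428}{\left(10 - 5\right) - 193} = \frac{2850}{448} - \frac{2428}{5 - 193} = 2850 \cdot \frac{1}{448} - \frac{2428}{-188} = \frac{1425}{224} - - \frac{607}{47} = \frac{1425}{224} + \frac{607}{47} = \frac{202943}{10528}$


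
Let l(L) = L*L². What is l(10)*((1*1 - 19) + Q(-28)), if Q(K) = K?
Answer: -46000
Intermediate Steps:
l(L) = L³
l(10)*((1*1 - 19) + Q(-28)) = 10³*((1*1 - 19) - 28) = 1000*((1 - 19) - 28) = 1000*(-18 - 28) = 1000*(-46) = -46000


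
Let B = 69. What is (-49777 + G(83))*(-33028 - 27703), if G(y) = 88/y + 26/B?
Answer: 17312261198419/5727 ≈ 3.0229e+9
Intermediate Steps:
G(y) = 26/69 + 88/y (G(y) = 88/y + 26/69 = 26/69 + 88/y)
(-49777 + G(83))*(-33028 - 27703) = (-49777 + (26/69 + 88/83))*(-33028 - 27703) = (-49777 + (26/69 + 88*(1/83)))*(-60731) = (-49777 + (26/69 + 88/83))*(-60731) = (-49777 + 8230/5727)*(-60731) = -285064649/5727*(-60731) = 17312261198419/5727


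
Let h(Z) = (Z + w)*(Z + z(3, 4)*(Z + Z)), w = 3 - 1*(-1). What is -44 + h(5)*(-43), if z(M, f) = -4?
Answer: 13501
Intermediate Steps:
w = 4 (w = 3 + 1 = 4)
h(Z) = -7*Z*(4 + Z) (h(Z) = (Z + 4)*(Z - 4*(Z + Z)) = (4 + Z)*(Z - 8*Z) = (4 + Z)*(-7*Z) = -7*Z*(4 + Z))
-44 + h(5)*(-43) = -44 + (7*5*(-4 - 1*5))*(-43) = -44 + (7*5*(-4 - 5))*(-43) = -44 + (7*5*(-9))*(-43) = -44 - 315*(-43) = -44 + 13545 = 13501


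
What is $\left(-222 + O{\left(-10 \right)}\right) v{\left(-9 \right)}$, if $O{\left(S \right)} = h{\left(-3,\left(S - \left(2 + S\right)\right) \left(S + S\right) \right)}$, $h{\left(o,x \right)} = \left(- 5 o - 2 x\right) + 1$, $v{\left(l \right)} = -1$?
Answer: $286$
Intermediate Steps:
$h{\left(o,x \right)} = 1 - 5 o - 2 x$
$O{\left(S \right)} = 16 + 8 S$ ($O{\left(S \right)} = 1 - -15 - 2 \left(S - \left(2 + S\right)\right) \left(S + S\right) = 1 + 15 - 2 \left(- 2 \cdot 2 S\right) = 1 + 15 - 2 \left(- 4 S\right) = 1 + 15 + 8 S = 16 + 8 S$)
$\left(-222 + O{\left(-10 \right)}\right) v{\left(-9 \right)} = \left(-222 + \left(16 + 8 \left(-10\right)\right)\right) \left(-1\right) = \left(-222 + \left(16 - 80\right)\right) \left(-1\right) = \left(-222 - 64\right) \left(-1\right) = \left(-286\right) \left(-1\right) = 286$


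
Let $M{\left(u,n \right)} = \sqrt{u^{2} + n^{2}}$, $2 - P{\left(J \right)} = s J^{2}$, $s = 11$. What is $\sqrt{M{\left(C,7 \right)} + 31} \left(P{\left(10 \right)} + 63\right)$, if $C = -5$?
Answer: $- 1035 \sqrt{31 + \sqrt{74}} \approx -6513.3$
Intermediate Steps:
$P{\left(J \right)} = 2 - 11 J^{2}$
$M{\left(u,n \right)} = \sqrt{n^{2} + u^{2}}$
$\sqrt{M{\left(C,7 \right)} + 31} \left(P{\left(10 \right)} + 63\right) = \sqrt{\sqrt{7^{2} + \left(-5\right)^{2}} + 31} \left(\left(2 - 11 \cdot 10^{2}\right) + 63\right) = \sqrt{\sqrt{49 + 25} + 31} \left(\left(2 - 1100\right) + 63\right) = \sqrt{\sqrt{74} + 31} \left(\left(2 - 1100\right) + 63\right) = \sqrt{31 + \sqrt{74}} \left(-1098 + 63\right) = \sqrt{31 + \sqrt{74}} \left(-1035\right) = - 1035 \sqrt{31 + \sqrt{74}}$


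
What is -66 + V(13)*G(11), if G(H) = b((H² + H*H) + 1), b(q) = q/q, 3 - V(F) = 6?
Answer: -69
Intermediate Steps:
V(F) = -3 (V(F) = 3 - 1*6 = 3 - 6 = -3)
b(q) = 1
G(H) = 1
-66 + V(13)*G(11) = -66 - 3*1 = -66 - 3 = -69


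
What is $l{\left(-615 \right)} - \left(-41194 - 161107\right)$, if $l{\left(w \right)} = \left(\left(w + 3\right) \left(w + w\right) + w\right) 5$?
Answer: $3963026$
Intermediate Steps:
$l{\left(w \right)} = 5 w + 10 w \left(3 + w\right)$ ($l{\left(w \right)} = \left(\left(3 + w\right) 2 w + w\right) 5 = \left(2 w \left(3 + w\right) + w\right) 5 = \left(w + 2 w \left(3 + w\right)\right) 5 = 5 w + 10 w \left(3 + w\right)$)
$l{\left(-615 \right)} - \left(-41194 - 161107\right) = 5 \left(-615\right) \left(7 + 2 \left(-615\right)\right) - \left(-41194 - 161107\right) = 5 \left(-615\right) \left(7 - 1230\right) - \left(-41194 - 161107\right) = 5 \left(-615\right) \left(-1223\right) - -202301 = 3760725 + 202301 = 3963026$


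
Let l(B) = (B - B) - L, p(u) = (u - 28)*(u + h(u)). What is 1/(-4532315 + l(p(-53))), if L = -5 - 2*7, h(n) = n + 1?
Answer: -1/4532296 ≈ -2.2064e-7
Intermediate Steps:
h(n) = 1 + n
L = -19 (L = -5 - 14 = -19)
p(u) = (1 + 2*u)*(-28 + u) (p(u) = (u - 28)*(u + (1 + u)) = (-28 + u)*(1 + 2*u) = (1 + 2*u)*(-28 + u))
l(B) = 19 (l(B) = (B - B) - 1*(-19) = 0 + 19 = 19)
1/(-4532315 + l(p(-53))) = 1/(-4532315 + 19) = 1/(-4532296) = -1/4532296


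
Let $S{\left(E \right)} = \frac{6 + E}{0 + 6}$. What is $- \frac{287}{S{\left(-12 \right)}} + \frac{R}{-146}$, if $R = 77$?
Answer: $\frac{41825}{146} \approx 286.47$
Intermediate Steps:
$S{\left(E \right)} = 1 + \frac{E}{6}$ ($S{\left(E \right)} = \frac{6 + E}{6} = \left(6 + E\right) \frac{1}{6} = 1 + \frac{E}{6}$)
$- \frac{287}{S{\left(-12 \right)}} + \frac{R}{-146} = - \frac{287}{1 + \frac{1}{6} \left(-12\right)} + \frac{77}{-146} = - \frac{287}{1 - 2} + 77 \left(- \frac{1}{146}\right) = - \frac{287}{-1} - \frac{77}{146} = \left(-287\right) \left(-1\right) - \frac{77}{146} = 287 - \frac{77}{146} = \frac{41825}{146}$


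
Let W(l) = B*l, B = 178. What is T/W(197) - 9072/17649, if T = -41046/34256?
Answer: -605455577187/1177797088528 ≈ -0.51406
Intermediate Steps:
T = -20523/17128 (T = -41046*1/34256 = -20523/17128 ≈ -1.1982)
W(l) = 178*l
T/W(197) - 9072/17649 = -20523/(17128*(178*197)) - 9072/17649 = -20523/17128/35066 - 9072*1/17649 = -20523/17128*1/35066 - 1008/1961 = -20523/600610448 - 1008/1961 = -605455577187/1177797088528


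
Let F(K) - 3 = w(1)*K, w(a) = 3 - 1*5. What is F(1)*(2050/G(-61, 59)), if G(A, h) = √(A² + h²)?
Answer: 1025*√7202/3601 ≈ 24.156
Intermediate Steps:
w(a) = -2 (w(a) = 3 - 5 = -2)
F(K) = 3 - 2*K
F(1)*(2050/G(-61, 59)) = (3 - 2*1)*(2050/(√((-61)² + 59²))) = (3 - 2)*(2050/(√(3721 + 3481))) = 1*(2050/(√7202)) = 1*(2050*(√7202/7202)) = 1*(1025*√7202/3601) = 1025*√7202/3601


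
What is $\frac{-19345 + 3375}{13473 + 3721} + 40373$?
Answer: $\frac{347078696}{8597} \approx 40372.0$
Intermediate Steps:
$\frac{-19345 + 3375}{13473 + 3721} + 40373 = - \frac{15970}{17194} + 40373 = \left(-15970\right) \frac{1}{17194} + 40373 = - \frac{7985}{8597} + 40373 = \frac{347078696}{8597}$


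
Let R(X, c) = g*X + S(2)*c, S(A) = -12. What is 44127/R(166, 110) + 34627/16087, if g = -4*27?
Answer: -14456851/103214192 ≈ -0.14007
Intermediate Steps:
g = -108
R(X, c) = -108*X - 12*c
44127/R(166, 110) + 34627/16087 = 44127/(-108*166 - 12*110) + 34627/16087 = 44127/(-17928 - 1320) + 34627*(1/16087) = 44127/(-19248) + 34627/16087 = 44127*(-1/19248) + 34627/16087 = -14709/6416 + 34627/16087 = -14456851/103214192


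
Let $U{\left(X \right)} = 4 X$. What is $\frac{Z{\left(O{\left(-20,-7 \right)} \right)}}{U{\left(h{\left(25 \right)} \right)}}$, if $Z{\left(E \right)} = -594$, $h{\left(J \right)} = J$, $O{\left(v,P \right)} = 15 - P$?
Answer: $- \frac{297}{50} \approx -5.94$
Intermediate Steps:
$\frac{Z{\left(O{\left(-20,-7 \right)} \right)}}{U{\left(h{\left(25 \right)} \right)}} = - \frac{594}{4 \cdot 25} = - \frac{594}{100} = \left(-594\right) \frac{1}{100} = - \frac{297}{50}$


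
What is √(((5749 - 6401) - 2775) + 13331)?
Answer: 4*√619 ≈ 99.519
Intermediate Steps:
√(((5749 - 6401) - 2775) + 13331) = √((-652 - 2775) + 13331) = √(-3427 + 13331) = √9904 = 4*√619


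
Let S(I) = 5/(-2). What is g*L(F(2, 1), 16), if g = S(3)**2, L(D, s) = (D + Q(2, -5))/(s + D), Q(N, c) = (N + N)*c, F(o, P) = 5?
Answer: -125/28 ≈ -4.4643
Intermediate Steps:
S(I) = -5/2 (S(I) = 5*(-1/2) = -5/2)
Q(N, c) = 2*N*c (Q(N, c) = (2*N)*c = 2*N*c)
L(D, s) = (-20 + D)/(D + s) (L(D, s) = (D + 2*2*(-5))/(s + D) = (D - 20)/(D + s) = (-20 + D)/(D + s))
g = 25/4 (g = (-5/2)**2 = 25/4 ≈ 6.2500)
g*L(F(2, 1), 16) = 25*((-20 + 5)/(5 + 16))/4 = 25*(-15/21)/4 = 25*((1/21)*(-15))/4 = (25/4)*(-5/7) = -125/28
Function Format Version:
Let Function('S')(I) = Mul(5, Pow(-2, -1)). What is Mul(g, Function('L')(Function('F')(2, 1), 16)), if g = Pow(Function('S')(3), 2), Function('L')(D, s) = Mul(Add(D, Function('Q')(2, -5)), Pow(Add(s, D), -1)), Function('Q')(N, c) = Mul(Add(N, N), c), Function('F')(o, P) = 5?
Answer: Rational(-125, 28) ≈ -4.4643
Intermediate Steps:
Function('S')(I) = Rational(-5, 2) (Function('S')(I) = Mul(5, Rational(-1, 2)) = Rational(-5, 2))
Function('Q')(N, c) = Mul(2, N, c) (Function('Q')(N, c) = Mul(Mul(2, N), c) = Mul(2, N, c))
Function('L')(D, s) = Mul(Pow(Add(D, s), -1), Add(-20, D)) (Function('L')(D, s) = Mul(Add(D, Mul(2, 2, -5)), Pow(Add(s, D), -1)) = Mul(Add(D, -20), Pow(Add(D, s), -1)) = Mul(Add(-20, D), Pow(Add(D, s), -1)) = Mul(Pow(Add(D, s), -1), Add(-20, D)))
g = Rational(25, 4) (g = Pow(Rational(-5, 2), 2) = Rational(25, 4) ≈ 6.2500)
Mul(g, Function('L')(Function('F')(2, 1), 16)) = Mul(Rational(25, 4), Mul(Pow(Add(5, 16), -1), Add(-20, 5))) = Mul(Rational(25, 4), Mul(Pow(21, -1), -15)) = Mul(Rational(25, 4), Mul(Rational(1, 21), -15)) = Mul(Rational(25, 4), Rational(-5, 7)) = Rational(-125, 28)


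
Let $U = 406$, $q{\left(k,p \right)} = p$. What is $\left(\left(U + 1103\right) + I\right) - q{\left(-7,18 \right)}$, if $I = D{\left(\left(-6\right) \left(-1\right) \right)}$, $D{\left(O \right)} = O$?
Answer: $1497$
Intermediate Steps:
$I = 6$ ($I = \left(-6\right) \left(-1\right) = 6$)
$\left(\left(U + 1103\right) + I\right) - q{\left(-7,18 \right)} = \left(\left(406 + 1103\right) + 6\right) - 18 = \left(1509 + 6\right) - 18 = 1515 - 18 = 1497$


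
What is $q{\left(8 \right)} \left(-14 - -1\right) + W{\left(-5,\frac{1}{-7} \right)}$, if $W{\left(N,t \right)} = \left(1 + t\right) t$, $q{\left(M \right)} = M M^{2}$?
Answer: $- \frac{326150}{49} \approx -6656.1$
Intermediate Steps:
$q{\left(M \right)} = M^{3}$
$W{\left(N,t \right)} = t \left(1 + t\right)$
$q{\left(8 \right)} \left(-14 - -1\right) + W{\left(-5,\frac{1}{-7} \right)} = 8^{3} \left(-14 - -1\right) + \frac{1 + \frac{1}{-7}}{-7} = 512 \left(-14 + 1\right) - \frac{1 - \frac{1}{7}}{7} = 512 \left(-13\right) - \frac{6}{49} = -6656 - \frac{6}{49} = - \frac{326150}{49}$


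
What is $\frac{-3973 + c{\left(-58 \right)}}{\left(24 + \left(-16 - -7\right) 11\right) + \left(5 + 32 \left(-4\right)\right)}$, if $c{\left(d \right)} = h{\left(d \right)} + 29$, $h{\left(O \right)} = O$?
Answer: $\frac{667}{33} \approx 20.212$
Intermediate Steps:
$c{\left(d \right)} = 29 + d$ ($c{\left(d \right)} = d + 29 = 29 + d$)
$\frac{-3973 + c{\left(-58 \right)}}{\left(24 + \left(-16 - -7\right) 11\right) + \left(5 + 32 \left(-4\right)\right)} = \frac{-3973 + \left(29 - 58\right)}{\left(24 + \left(-16 - -7\right) 11\right) + \left(5 + 32 \left(-4\right)\right)} = \frac{-3973 - 29}{\left(24 + \left(-16 + 7\right) 11\right) + \left(5 - 128\right)} = - \frac{4002}{\left(24 - 99\right) - 123} = - \frac{4002}{-75 - 123} = - \frac{4002}{-198} = \left(-4002\right) \left(- \frac{1}{198}\right) = \frac{667}{33}$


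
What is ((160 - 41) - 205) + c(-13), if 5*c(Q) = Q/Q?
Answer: -429/5 ≈ -85.800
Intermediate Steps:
c(Q) = 1/5 (c(Q) = (Q/Q)/5 = (1/5)*1 = 1/5)
((160 - 41) - 205) + c(-13) = ((160 - 41) - 205) + 1/5 = (119 - 205) + 1/5 = -86 + 1/5 = -429/5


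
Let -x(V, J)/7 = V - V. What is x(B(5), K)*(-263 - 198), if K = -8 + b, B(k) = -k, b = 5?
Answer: 0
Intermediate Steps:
K = -3 (K = -8 + 5 = -3)
x(V, J) = 0 (x(V, J) = -7*(V - V) = -7*0 = 0)
x(B(5), K)*(-263 - 198) = 0*(-263 - 198) = 0*(-461) = 0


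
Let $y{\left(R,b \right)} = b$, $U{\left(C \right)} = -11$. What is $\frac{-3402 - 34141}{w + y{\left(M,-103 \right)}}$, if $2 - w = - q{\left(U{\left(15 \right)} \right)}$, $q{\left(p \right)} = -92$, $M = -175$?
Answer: $\frac{37543}{193} \approx 194.52$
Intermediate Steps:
$w = -90$ ($w = 2 - \left(-1\right) \left(-92\right) = 2 - 92 = -90$)
$\frac{-3402 - 34141}{w + y{\left(M,-103 \right)}} = \frac{-3402 - 34141}{-90 - 103} = - \frac{37543}{-193} = \left(-37543\right) \left(- \frac{1}{193}\right) = \frac{37543}{193}$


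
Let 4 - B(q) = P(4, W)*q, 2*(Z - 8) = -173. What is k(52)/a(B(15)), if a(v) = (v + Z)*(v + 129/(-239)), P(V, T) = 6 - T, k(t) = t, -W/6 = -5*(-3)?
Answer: 1912/79996589 ≈ 2.3901e-5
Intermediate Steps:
Z = -157/2 (Z = 8 + (½)*(-173) = 8 - 173/2 = -157/2 ≈ -78.500)
W = -90 (W = -(-30)*(-3) = -6*15 = -90)
B(q) = 4 - 96*q (B(q) = 4 - (6 - 1*(-90))*q = 4 - (6 + 90)*q = 4 - 96*q)
a(v) = (-157/2 + v)*(-129/239 + v) (a(v) = (v - 157/2)*(v + 129/(-239)) = (-157/2 + v)*(v + 129*(-1/239)) = (-157/2 + v)*(v - 129/239) = (-157/2 + v)*(-129/239 + v))
k(52)/a(B(15)) = 52/(20253/478 + (4 - 96*15)² - 37781*(4 - 96*15)/478) = 52/(20253/478 + (4 - 1440)² - 37781*(4 - 1440)/478) = 52/(20253/478 + (-1436)² - 37781/478*(-1436)) = 52/(20253/478 + 2062096 + 27126758/239) = 52/(1039955657/478) = 52*(478/1039955657) = 1912/79996589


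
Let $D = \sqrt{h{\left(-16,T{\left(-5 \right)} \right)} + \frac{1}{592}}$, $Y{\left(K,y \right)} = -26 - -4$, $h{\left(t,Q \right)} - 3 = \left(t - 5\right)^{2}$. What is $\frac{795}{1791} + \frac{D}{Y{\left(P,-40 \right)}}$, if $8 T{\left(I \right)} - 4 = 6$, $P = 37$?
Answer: $\frac{265}{597} - \frac{\sqrt{9725413}}{3256} \approx -0.5139$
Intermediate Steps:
$T{\left(I \right)} = \frac{5}{4}$ ($T{\left(I \right)} = \frac{1}{2} + \frac{1}{8} \cdot 6 = \frac{1}{2} + \frac{3}{4} = \frac{5}{4}$)
$h{\left(t,Q \right)} = 3 + \left(-5 + t\right)^{2}$ ($h{\left(t,Q \right)} = 3 + \left(t - 5\right)^{2} = 3 + \left(-5 + t\right)^{2}$)
$Y{\left(K,y \right)} = -22$ ($Y{\left(K,y \right)} = -26 + 4 = -22$)
$D = \frac{\sqrt{9725413}}{148}$ ($D = \sqrt{\left(3 + \left(-5 - 16\right)^{2}\right) + \frac{1}{592}} = \sqrt{\left(3 + \left(-21\right)^{2}\right) + \frac{1}{592}} = \sqrt{\left(3 + 441\right) + \frac{1}{592}} = \sqrt{444 + \frac{1}{592}} = \sqrt{\frac{262849}{592}} = \frac{\sqrt{9725413}}{148} \approx 21.071$)
$\frac{795}{1791} + \frac{D}{Y{\left(P,-40 \right)}} = \frac{795}{1791} + \frac{\frac{1}{148} \sqrt{9725413}}{-22} = 795 \cdot \frac{1}{1791} + \frac{\sqrt{9725413}}{148} \left(- \frac{1}{22}\right) = \frac{265}{597} - \frac{\sqrt{9725413}}{3256}$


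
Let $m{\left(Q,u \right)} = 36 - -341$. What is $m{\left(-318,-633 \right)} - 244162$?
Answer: $-243785$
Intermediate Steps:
$m{\left(Q,u \right)} = 377$ ($m{\left(Q,u \right)} = 36 + 341 = 377$)
$m{\left(-318,-633 \right)} - 244162 = 377 - 244162 = -243785$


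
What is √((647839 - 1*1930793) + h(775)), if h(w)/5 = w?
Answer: I*√1279079 ≈ 1131.0*I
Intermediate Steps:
h(w) = 5*w
√((647839 - 1*1930793) + h(775)) = √((647839 - 1*1930793) + 5*775) = √((647839 - 1930793) + 3875) = √(-1282954 + 3875) = √(-1279079) = I*√1279079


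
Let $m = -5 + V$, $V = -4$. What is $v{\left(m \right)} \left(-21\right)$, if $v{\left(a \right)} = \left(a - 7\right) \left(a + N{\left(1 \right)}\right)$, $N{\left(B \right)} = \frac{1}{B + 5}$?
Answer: $-2968$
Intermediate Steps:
$m = -9$ ($m = -5 - 4 = -9$)
$N{\left(B \right)} = \frac{1}{5 + B}$
$v{\left(a \right)} = \left(-7 + a\right) \left(\frac{1}{6} + a\right)$ ($v{\left(a \right)} = \left(a - 7\right) \left(a + \frac{1}{5 + 1}\right) = \left(-7 + a\right) \left(a + \frac{1}{6}\right) = \left(-7 + a\right) \left(\frac{1}{6} + a\right)$)
$v{\left(m \right)} \left(-21\right) = \left(- \frac{7}{6} + \left(-9\right)^{2} - - \frac{123}{2}\right) \left(-21\right) = \left(- \frac{7}{6} + 81 + \frac{123}{2}\right) \left(-21\right) = \frac{424}{3} \left(-21\right) = -2968$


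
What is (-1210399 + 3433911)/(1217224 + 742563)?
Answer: 2223512/1959787 ≈ 1.1346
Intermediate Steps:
(-1210399 + 3433911)/(1217224 + 742563) = 2223512/1959787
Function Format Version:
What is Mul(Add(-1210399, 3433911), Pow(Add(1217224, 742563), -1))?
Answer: Rational(2223512, 1959787) ≈ 1.1346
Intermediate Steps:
Mul(Add(-1210399, 3433911), Pow(Add(1217224, 742563), -1)) = Mul(2223512, Pow(1959787, -1)) = Mul(2223512, Rational(1, 1959787)) = Rational(2223512, 1959787)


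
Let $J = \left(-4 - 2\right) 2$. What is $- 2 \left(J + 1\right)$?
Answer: $22$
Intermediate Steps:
$J = -12$ ($J = \left(-4 - 2\right) 2 = \left(-6\right) 2 = -12$)
$- 2 \left(J + 1\right) = - 2 \left(-12 + 1\right) = \left(-2\right) \left(-11\right) = 22$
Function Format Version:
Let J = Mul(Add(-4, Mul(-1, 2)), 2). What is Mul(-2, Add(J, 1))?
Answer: 22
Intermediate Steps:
J = -12 (J = Mul(Add(-4, -2), 2) = Mul(-6, 2) = -12)
Mul(-2, Add(J, 1)) = Mul(-2, Add(-12, 1)) = Mul(-2, -11) = 22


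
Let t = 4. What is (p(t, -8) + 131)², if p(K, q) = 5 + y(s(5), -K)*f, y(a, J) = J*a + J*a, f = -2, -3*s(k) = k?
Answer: 107584/9 ≈ 11954.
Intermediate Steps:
s(k) = -k/3
y(a, J) = 2*J*a
p(K, q) = 5 - 20*K/3 (p(K, q) = 5 + (2*(-K)*(-⅓*5))*(-2) = 5 + (2*(-K)*(-5/3))*(-2) = 5 + (10*K/3)*(-2) = 5 - 20*K/3)
(p(t, -8) + 131)² = ((5 - 20/3*4) + 131)² = ((5 - 80/3) + 131)² = (-65/3 + 131)² = (328/3)² = 107584/9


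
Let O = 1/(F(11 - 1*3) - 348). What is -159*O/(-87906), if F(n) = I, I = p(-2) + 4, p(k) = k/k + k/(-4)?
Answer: -53/10035935 ≈ -5.2810e-6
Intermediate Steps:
p(k) = 1 - k/4 (p(k) = 1 + k*(-¼) = 1 - k/4)
I = 11/2 (I = (1 - ¼*(-2)) + 4 = (1 + ½) + 4 = 3/2 + 4 = 11/2 ≈ 5.5000)
F(n) = 11/2
O = -2/685 (O = 1/(11/2 - 348) = 1/(-685/2) = -2/685 ≈ -0.0029197)
-159*O/(-87906) = -159*(-2/685)/(-87906) = (318/685)*(-1/87906) = -53/10035935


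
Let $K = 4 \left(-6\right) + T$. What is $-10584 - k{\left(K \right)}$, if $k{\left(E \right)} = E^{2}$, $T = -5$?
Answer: $-11425$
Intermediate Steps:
$K = -29$ ($K = 4 \left(-6\right) - 5 = -24 - 5 = -29$)
$-10584 - k{\left(K \right)} = -10584 - \left(-29\right)^{2} = -10584 - 841 = -11425$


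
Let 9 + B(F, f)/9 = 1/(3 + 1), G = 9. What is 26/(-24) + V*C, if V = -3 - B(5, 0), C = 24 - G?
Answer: 6811/6 ≈ 1135.2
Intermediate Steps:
B(F, f) = -315/4 (B(F, f) = -81 + 9/(3 + 1) = -81 + 9/4 = -315/4)
C = 15 (C = 24 - 1*9 = 24 - 9 = 15)
V = 303/4 (V = -3 - 1*(-315/4) = -3 + 315/4 = 303/4 ≈ 75.750)
26/(-24) + V*C = 26/(-24) + (303/4)*15 = 26*(-1/24) + 4545/4 = -13/12 + 4545/4 = 6811/6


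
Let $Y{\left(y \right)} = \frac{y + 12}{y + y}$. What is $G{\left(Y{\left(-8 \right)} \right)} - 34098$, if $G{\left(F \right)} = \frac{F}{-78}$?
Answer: $- \frac{10638575}{312} \approx -34098.0$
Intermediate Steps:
$Y{\left(y \right)} = \frac{12 + y}{2 y}$
$G{\left(F \right)} = - \frac{F}{78}$ ($G{\left(F \right)} = F \left(- \frac{1}{78}\right) = - \frac{F}{78}$)
$G{\left(Y{\left(-8 \right)} \right)} - 34098 = - \frac{\frac{1}{2} \frac{1}{-8} \left(12 - 8\right)}{78} - 34098 = - \frac{\frac{1}{2} \left(- \frac{1}{8}\right) 4}{78} - 34098 = \left(- \frac{1}{78}\right) \left(- \frac{1}{4}\right) - 34098 = \frac{1}{312} - 34098 = - \frac{10638575}{312}$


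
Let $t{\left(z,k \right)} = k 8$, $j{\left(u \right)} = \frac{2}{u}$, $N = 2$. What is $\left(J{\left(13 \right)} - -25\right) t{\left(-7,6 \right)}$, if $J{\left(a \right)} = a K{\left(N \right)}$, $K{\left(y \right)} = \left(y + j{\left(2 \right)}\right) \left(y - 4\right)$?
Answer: $-2544$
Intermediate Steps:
$K{\left(y \right)} = \left(1 + y\right) \left(-4 + y\right)$ ($K{\left(y \right)} = \left(y + \frac{2}{2}\right) \left(y - 4\right) = \left(y + 2 \cdot \frac{1}{2}\right) \left(-4 + y\right) = \left(y + 1\right) \left(-4 + y\right) = \left(1 + y\right) \left(-4 + y\right)$)
$t{\left(z,k \right)} = 8 k$
$J{\left(a \right)} = - 6 a$ ($J{\left(a \right)} = a \left(-4 + 2^{2} - 6\right) = a \left(-4 + 4 - 6\right) = a \left(-6\right) = - 6 a$)
$\left(J{\left(13 \right)} - -25\right) t{\left(-7,6 \right)} = \left(\left(-6\right) 13 - -25\right) 8 \cdot 6 = \left(-78 + \left(-12 + 37\right)\right) 48 = \left(-78 + 25\right) 48 = \left(-53\right) 48 = -2544$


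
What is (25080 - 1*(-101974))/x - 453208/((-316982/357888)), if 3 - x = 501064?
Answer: 40635451921429958/79413658951 ≈ 5.1169e+5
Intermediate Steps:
x = -501061 (x = 3 - 1*501064 = 3 - 501064 = -501061)
(25080 - 1*(-101974))/x - 453208/((-316982/357888)) = (25080 - 1*(-101974))/(-501061) - 453208/((-316982/357888)) = (25080 + 101974)*(-1/501061) - 453208/((-316982*1/357888)) = 127054*(-1/501061) - 453208/(-158491/178944) = -127054/501061 - 453208*(-178944/158491) = -127054/501061 + 81098852352/158491 = 40635451921429958/79413658951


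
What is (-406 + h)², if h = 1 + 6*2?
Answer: 154449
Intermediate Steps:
h = 13 (h = 1 + 12 = 13)
(-406 + h)² = (-406 + 13)² = (-393)² = 154449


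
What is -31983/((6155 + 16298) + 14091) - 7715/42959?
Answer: -1655894657/1569893696 ≈ -1.0548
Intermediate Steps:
-31983/((6155 + 16298) + 14091) - 7715/42959 = -31983/(22453 + 14091) - 7715*1/42959 = -31983/36544 - 7715/42959 = -1655894657/1569893696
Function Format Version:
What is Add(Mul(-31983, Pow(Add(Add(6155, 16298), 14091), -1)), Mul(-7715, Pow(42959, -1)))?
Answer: Rational(-1655894657, 1569893696) ≈ -1.0548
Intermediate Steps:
Add(Mul(-31983, Pow(Add(Add(6155, 16298), 14091), -1)), Mul(-7715, Pow(42959, -1))) = Add(Mul(-31983, Pow(Add(22453, 14091), -1)), Mul(-7715, Rational(1, 42959))) = Add(Mul(-31983, Pow(36544, -1)), Rational(-7715, 42959)) = Add(Mul(-31983, Rational(1, 36544)), Rational(-7715, 42959)) = Add(Rational(-31983, 36544), Rational(-7715, 42959)) = Rational(-1655894657, 1569893696)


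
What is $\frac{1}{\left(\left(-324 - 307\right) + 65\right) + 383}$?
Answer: $- \frac{1}{183} \approx -0.0054645$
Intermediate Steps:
$\frac{1}{\left(\left(-324 - 307\right) + 65\right) + 383} = \frac{1}{\left(-631 + 65\right) + 383} = \frac{1}{-566 + 383} = \frac{1}{-183} = - \frac{1}{183}$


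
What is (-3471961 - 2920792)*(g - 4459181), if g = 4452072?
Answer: 45446081077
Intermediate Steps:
(-3471961 - 2920792)*(g - 4459181) = (-3471961 - 2920792)*(4452072 - 4459181) = -6392753*(-7109) = 45446081077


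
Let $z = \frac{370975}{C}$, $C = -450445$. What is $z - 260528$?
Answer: $- \frac{23470781187}{90089} \approx -2.6053 \cdot 10^{5}$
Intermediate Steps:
$z = - \frac{74195}{90089}$ ($z = \frac{370975}{-450445} = 370975 \left(- \frac{1}{450445}\right) = - \frac{74195}{90089} \approx -0.82357$)
$z - 260528 = - \frac{74195}{90089} - 260528 = - \frac{23470781187}{90089}$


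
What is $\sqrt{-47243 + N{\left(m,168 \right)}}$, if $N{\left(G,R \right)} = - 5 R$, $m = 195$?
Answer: $i \sqrt{48083} \approx 219.28 i$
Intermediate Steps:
$\sqrt{-47243 + N{\left(m,168 \right)}} = \sqrt{-47243 - 840} = \sqrt{-48083} = i \sqrt{48083}$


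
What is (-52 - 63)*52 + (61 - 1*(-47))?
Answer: -5872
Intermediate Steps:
(-52 - 63)*52 + (61 - 1*(-47)) = -115*52 + (61 + 47) = -5980 + 108 = -5872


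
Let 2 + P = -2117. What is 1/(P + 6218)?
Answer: 1/4099 ≈ 0.00024396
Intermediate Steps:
P = -2119 (P = -2 - 2117 = -2119)
1/(P + 6218) = 1/(-2119 + 6218) = 1/4099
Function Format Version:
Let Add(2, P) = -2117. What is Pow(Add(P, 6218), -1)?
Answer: Rational(1, 4099) ≈ 0.00024396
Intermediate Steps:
P = -2119 (P = Add(-2, -2117) = -2119)
Pow(Add(P, 6218), -1) = Pow(Add(-2119, 6218), -1) = Pow(4099, -1) = Rational(1, 4099)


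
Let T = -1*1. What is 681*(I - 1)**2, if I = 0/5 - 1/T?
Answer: 0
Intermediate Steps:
T = -1
I = 1 (I = 0/5 - 1/(-1) = 0*(1/5) - 1*(-1) = 0 + 1 = 1)
681*(I - 1)**2 = 681*(1 - 1)**2 = 681*0**2 = 681*0 = 0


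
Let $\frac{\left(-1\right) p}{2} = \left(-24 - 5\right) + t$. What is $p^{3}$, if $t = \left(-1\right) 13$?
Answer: $592704$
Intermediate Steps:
$t = -13$
$p = 84$ ($p = - 2 \left(\left(-24 - 5\right) - 13\right) = - 2 \left(-29 - 13\right) = \left(-2\right) \left(-42\right) = 84$)
$p^{3} = 84^{3} = 592704$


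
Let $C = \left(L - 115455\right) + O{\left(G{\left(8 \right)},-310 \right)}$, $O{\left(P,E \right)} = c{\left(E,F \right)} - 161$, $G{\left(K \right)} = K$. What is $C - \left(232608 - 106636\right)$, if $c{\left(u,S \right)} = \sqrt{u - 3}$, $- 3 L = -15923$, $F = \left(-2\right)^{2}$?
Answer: $- \frac{708841}{3} + i \sqrt{313} \approx -2.3628 \cdot 10^{5} + 17.692 i$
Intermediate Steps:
$F = 4$
$L = \frac{15923}{3}$ ($L = \left(- \frac{1}{3}\right) \left(-15923\right) = \frac{15923}{3} \approx 5307.7$)
$c{\left(u,S \right)} = \sqrt{-3 + u}$
$O{\left(P,E \right)} = -161 + \sqrt{-3 + E}$ ($O{\left(P,E \right)} = \sqrt{-3 + E} - 161 = -161 + \sqrt{-3 + E}$)
$C = - \frac{330925}{3} + i \sqrt{313}$ ($C = \left(\frac{15923}{3} - 115455\right) - \left(161 - \sqrt{-3 - 310}\right) = - \frac{330442}{3} - \left(161 - \sqrt{-313}\right) = - \frac{330442}{3} - \left(161 - i \sqrt{313}\right) = - \frac{330925}{3} + i \sqrt{313} \approx -1.1031 \cdot 10^{5} + 17.692 i$)
$C - \left(232608 - 106636\right) = \left(- \frac{330925}{3} + i \sqrt{313}\right) - \left(232608 - 106636\right) = \left(- \frac{330925}{3} + i \sqrt{313}\right) - 125972 = - \frac{708841}{3} + i \sqrt{313}$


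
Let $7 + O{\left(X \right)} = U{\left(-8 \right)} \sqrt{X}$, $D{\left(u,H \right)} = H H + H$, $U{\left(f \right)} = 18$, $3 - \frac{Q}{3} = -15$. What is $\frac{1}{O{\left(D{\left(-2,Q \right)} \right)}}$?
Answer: $\frac{7}{962231} + \frac{54 \sqrt{330}}{962231} \approx 0.0010267$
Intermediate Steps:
$Q = 54$ ($Q = 9 - -45 = 9 + 45 = 54$)
$D{\left(u,H \right)} = H + H^{2}$ ($D{\left(u,H \right)} = H^{2} + H = H + H^{2}$)
$O{\left(X \right)} = -7 + 18 \sqrt{X}$
$\frac{1}{O{\left(D{\left(-2,Q \right)} \right)}} = \frac{1}{-7 + 18 \sqrt{54 \left(1 + 54\right)}} = \frac{1}{-7 + 18 \sqrt{54 \cdot 55}} = \frac{1}{-7 + 18 \sqrt{2970}} = \frac{1}{-7 + 18 \cdot 3 \sqrt{330}} = \frac{1}{-7 + 54 \sqrt{330}}$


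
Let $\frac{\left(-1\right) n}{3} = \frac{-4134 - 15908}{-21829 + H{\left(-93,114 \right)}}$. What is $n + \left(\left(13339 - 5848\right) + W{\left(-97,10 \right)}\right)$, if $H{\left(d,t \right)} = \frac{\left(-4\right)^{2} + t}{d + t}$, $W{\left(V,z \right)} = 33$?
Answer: $\frac{3446828550}{458279} \approx 7521.2$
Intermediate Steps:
$H{\left(d,t \right)} = \frac{16 + t}{d + t}$
$n = - \frac{1262646}{458279}$ ($n = - 3 \frac{-4134 - 15908}{-21829 + \frac{16 + 114}{-93 + 114}} = - 3 \left(- \frac{20042}{-21829 + \frac{1}{21} \cdot 130}\right) = - 3 \left(- \frac{20042}{-21829 + \frac{130}{21}}\right) = - 3 \left(- \frac{20042}{- \frac{458279}{21}}\right) = - 3 \left(\left(-20042\right) \left(- \frac{21}{458279}\right)\right) = \left(-3\right) \frac{420882}{458279} = - \frac{1262646}{458279} \approx -2.7552$)
$n + \left(\left(13339 - 5848\right) + W{\left(-97,10 \right)}\right) = - \frac{1262646}{458279} + \left(\left(13339 - 5848\right) + 33\right) = - \frac{1262646}{458279} + \left(7491 + 33\right) = - \frac{1262646}{458279} + 7524 = \frac{3446828550}{458279}$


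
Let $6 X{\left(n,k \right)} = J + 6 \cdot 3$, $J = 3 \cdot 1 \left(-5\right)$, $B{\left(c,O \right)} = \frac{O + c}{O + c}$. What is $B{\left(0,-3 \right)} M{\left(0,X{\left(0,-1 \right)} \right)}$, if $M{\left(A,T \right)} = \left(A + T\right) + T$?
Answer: $1$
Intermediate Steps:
$B{\left(c,O \right)} = 1$
$J = -15$ ($J = 3 \left(-5\right) = -15$)
$X{\left(n,k \right)} = \frac{1}{2}$ ($X{\left(n,k \right)} = \frac{-15 + 6 \cdot 3}{6} = \frac{-15 + 18}{6} = \frac{1}{6} \cdot 3 = \frac{1}{2}$)
$M{\left(A,T \right)} = A + 2 T$
$B{\left(0,-3 \right)} M{\left(0,X{\left(0,-1 \right)} \right)} = 1 \left(0 + 2 \cdot \frac{1}{2}\right) = 1 \left(0 + 1\right) = 1 \cdot 1 = 1$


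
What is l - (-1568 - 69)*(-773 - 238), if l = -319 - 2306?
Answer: -1657632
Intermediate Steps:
l = -2625
l - (-1568 - 69)*(-773 - 238) = -2625 - (-1568 - 69)*(-773 - 238) = -2625 - (-1637)*(-1011) = -2625 - 1*1655007 = -2625 - 1655007 = -1657632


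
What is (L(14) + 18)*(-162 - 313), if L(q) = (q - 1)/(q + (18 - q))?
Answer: -160075/18 ≈ -8893.1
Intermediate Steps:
L(q) = -1/18 + q/18 (L(q) = (-1 + q)/18 = (-1 + q)*(1/18) = -1/18 + q/18)
(L(14) + 18)*(-162 - 313) = ((-1/18 + (1/18)*14) + 18)*(-162 - 313) = ((-1/18 + 7/9) + 18)*(-475) = (13/18 + 18)*(-475) = (337/18)*(-475) = -160075/18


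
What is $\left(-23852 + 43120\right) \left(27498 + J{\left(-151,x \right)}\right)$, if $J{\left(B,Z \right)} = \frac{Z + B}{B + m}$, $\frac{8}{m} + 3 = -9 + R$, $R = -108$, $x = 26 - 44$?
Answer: $\frac{600323470902}{1133} \approx 5.2985 \cdot 10^{8}$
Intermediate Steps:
$x = -18$ ($x = 26 - 44 = -18$)
$m = - \frac{1}{15}$ ($m = \frac{8}{-3 - 117} = \frac{8}{-120} = 8 \left(- \frac{1}{120}\right) = - \frac{1}{15} \approx -0.066667$)
$J{\left(B,Z \right)} = \frac{B + Z}{- \frac{1}{15} + B}$ ($J{\left(B,Z \right)} = \frac{Z + B}{B - \frac{1}{15}} = \frac{B + Z}{- \frac{1}{15} + B}$)
$\left(-23852 + 43120\right) \left(27498 + J{\left(-151,x \right)}\right) = \left(-23852 + 43120\right) \left(27498 + \frac{15 \left(-151 - 18\right)}{-1 + 15 \left(-151\right)}\right) = 19268 \left(27498 + 15 \frac{1}{-1 - 2265} \left(-169\right)\right) = 19268 \left(27498 + 15 \frac{1}{-2266} \left(-169\right)\right) = 19268 \left(27498 + 15 \left(- \frac{1}{2266}\right) \left(-169\right)\right) = 19268 \left(27498 + \frac{2535}{2266}\right) = 19268 \cdot \frac{62313003}{2266} = \frac{600323470902}{1133}$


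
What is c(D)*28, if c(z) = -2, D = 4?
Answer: -56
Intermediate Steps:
c(D)*28 = -2*28 = -56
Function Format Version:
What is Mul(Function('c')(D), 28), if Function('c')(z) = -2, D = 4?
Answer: -56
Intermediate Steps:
Mul(Function('c')(D), 28) = Mul(-2, 28) = -56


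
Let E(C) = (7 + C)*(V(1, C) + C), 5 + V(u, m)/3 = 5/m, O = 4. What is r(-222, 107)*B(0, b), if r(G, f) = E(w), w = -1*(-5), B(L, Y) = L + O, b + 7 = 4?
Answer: -336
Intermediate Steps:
b = -3 (b = -7 + 4 = -3)
V(u, m) = -15 + 15/m (V(u, m) = -15 + 3*(5/m) = -15 + 15/m)
B(L, Y) = 4 + L (B(L, Y) = L + 4 = 4 + L)
w = 5
E(C) = (7 + C)*(-15 + C + 15/C) (E(C) = (7 + C)*((-15 + 15/C) + C) = (7 + C)*(-15 + C + 15/C))
r(G, f) = -84 (r(G, f) = -90 + 5**2 - 8*5 + 105/5 = -90 + 25 - 40 + 105*(1/5) = -90 + 25 - 40 + 21 = -84)
r(-222, 107)*B(0, b) = -84*(4 + 0) = -84*4 = -336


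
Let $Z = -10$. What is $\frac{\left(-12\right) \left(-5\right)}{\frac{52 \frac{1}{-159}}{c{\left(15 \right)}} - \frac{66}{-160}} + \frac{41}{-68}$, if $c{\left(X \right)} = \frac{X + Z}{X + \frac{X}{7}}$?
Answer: $- \frac{121956917}{1430516} \approx -85.254$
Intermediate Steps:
$c{\left(X \right)} = \frac{7 \left(-10 + X\right)}{8 X}$ ($c{\left(X \right)} = \frac{X - 10}{X + \frac{X}{7}} = \frac{-10 + X}{X + X \frac{1}{7}} = \frac{-10 + X}{X + \frac{X}{7}} = \frac{-10 + X}{\frac{8}{7} X} = \left(-10 + X\right) \frac{7}{8 X} = \frac{7 \left(-10 + X\right)}{8 X}$)
$\frac{\left(-12\right) \left(-5\right)}{\frac{52 \frac{1}{-159}}{c{\left(15 \right)}} - \frac{66}{-160}} + \frac{41}{-68} = \frac{\left(-12\right) \left(-5\right)}{\frac{52 \frac{1}{-159}}{\frac{7}{8} \cdot \frac{1}{15} \left(-10 + 15\right)} - \frac{66}{-160}} + \frac{41}{-68} = \frac{60}{\frac{52 \left(- \frac{1}{159}\right)}{\frac{7}{8} \cdot \frac{1}{15} \cdot 5} - - \frac{33}{80}} + 41 \left(- \frac{1}{68}\right) = \frac{60}{- \frac{52}{159 \cdot \frac{7}{24}} + \frac{33}{80}} - \frac{41}{68} = \frac{60}{\left(- \frac{52}{159}\right) \frac{24}{7} + \frac{33}{80}} - \frac{41}{68} = \frac{60}{- \frac{416}{371} + \frac{33}{80}} - \frac{41}{68} = \frac{60}{- \frac{21037}{29680}} - \frac{41}{68} = 60 \left(- \frac{29680}{21037}\right) - \frac{41}{68} = - \frac{1780800}{21037} - \frac{41}{68} = - \frac{121956917}{1430516}$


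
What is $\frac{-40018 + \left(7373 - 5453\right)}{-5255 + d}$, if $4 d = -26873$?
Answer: $\frac{152392}{47893} \approx 3.1819$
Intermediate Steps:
$d = - \frac{26873}{4}$ ($d = \frac{1}{4} \left(-26873\right) = - \frac{26873}{4} \approx -6718.3$)
$\frac{-40018 + \left(7373 - 5453\right)}{-5255 + d} = \frac{-40018 + \left(7373 - 5453\right)}{-5255 - \frac{26873}{4}} = \frac{-40018 + 1920}{- \frac{47893}{4}} = \left(-38098\right) \left(- \frac{4}{47893}\right) = \frac{152392}{47893}$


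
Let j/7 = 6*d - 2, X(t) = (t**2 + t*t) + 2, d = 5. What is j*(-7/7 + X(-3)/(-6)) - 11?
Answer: -2581/3 ≈ -860.33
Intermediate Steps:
X(t) = 2 + 2*t**2 (X(t) = (t**2 + t**2) + 2 = 2*t**2 + 2 = 2 + 2*t**2)
j = 196 (j = 7*(6*5 - 2) = 7*(30 - 2) = 7*28 = 196)
j*(-7/7 + X(-3)/(-6)) - 11 = 196*(-7/7 + (2 + 2*(-3)**2)/(-6)) - 11 = 196*(-7*1/7 + (2 + 2*9)*(-1/6)) - 11 = 196*(-1 + (2 + 18)*(-1/6)) - 11 = 196*(-1 + 20*(-1/6)) - 11 = 196*(-1 - 10/3) - 11 = 196*(-13/3) - 11 = -2548/3 - 11 = -2581/3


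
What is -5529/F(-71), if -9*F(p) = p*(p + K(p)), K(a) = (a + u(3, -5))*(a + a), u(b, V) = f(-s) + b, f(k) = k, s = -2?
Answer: -49761/660371 ≈ -0.075353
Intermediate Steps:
u(b, V) = 2 + b (u(b, V) = -1*(-2) + b = 2 + b)
K(a) = 2*a*(5 + a) (K(a) = (a + (2 + 3))*(a + a) = (a + 5)*(2*a) = (5 + a)*(2*a) = 2*a*(5 + a))
F(p) = -p*(p + 2*p*(5 + p))/9
-5529/F(-71) = -5529*(-9/(5041*(11 + 2*(-71)))) = -5529*(-9/(5041*(11 - 142))) = -5529/((-1/9*5041*(-131))) = -5529/660371/9 = -5529*9/660371 = -49761/660371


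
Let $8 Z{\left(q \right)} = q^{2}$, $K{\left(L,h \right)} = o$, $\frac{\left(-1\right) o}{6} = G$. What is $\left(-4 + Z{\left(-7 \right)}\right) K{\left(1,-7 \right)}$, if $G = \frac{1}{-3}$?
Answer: $\frac{17}{4} \approx 4.25$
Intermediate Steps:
$G = - \frac{1}{3} \approx -0.33333$
$o = 2$ ($o = \left(-6\right) \left(- \frac{1}{3}\right) = 2$)
$K{\left(L,h \right)} = 2$
$Z{\left(q \right)} = \frac{q^{2}}{8}$
$\left(-4 + Z{\left(-7 \right)}\right) K{\left(1,-7 \right)} = \left(-4 + \frac{\left(-7\right)^{2}}{8}\right) 2 = \left(-4 + \frac{1}{8} \cdot 49\right) 2 = \left(-4 + \frac{49}{8}\right) 2 = \frac{17}{8} \cdot 2 = \frac{17}{4}$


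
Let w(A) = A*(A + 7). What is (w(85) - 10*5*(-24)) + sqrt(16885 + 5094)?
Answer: 9020 + sqrt(21979) ≈ 9168.3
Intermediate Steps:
w(A) = A*(7 + A)
(w(85) - 10*5*(-24)) + sqrt(16885 + 5094) = (85*(7 + 85) - 10*5*(-24)) + sqrt(16885 + 5094) = (85*92 - 50*(-24)) + sqrt(21979) = (7820 + 1200) + sqrt(21979) = 9020 + sqrt(21979)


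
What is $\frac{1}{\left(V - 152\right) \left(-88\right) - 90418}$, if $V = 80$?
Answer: $- \frac{1}{84082} \approx -1.1893 \cdot 10^{-5}$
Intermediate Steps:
$\frac{1}{\left(V - 152\right) \left(-88\right) - 90418} = \frac{1}{\left(80 - 152\right) \left(-88\right) - 90418} = \frac{1}{\left(-72\right) \left(-88\right) - 90418} = \frac{1}{6336 - 90418} = \frac{1}{-84082} = - \frac{1}{84082}$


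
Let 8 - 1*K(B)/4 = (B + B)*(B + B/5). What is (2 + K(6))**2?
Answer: 2427364/25 ≈ 97095.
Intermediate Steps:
K(B) = 32 - 48*B**2/5 (K(B) = 32 - 4*(B + B)*(B + B/5) = 32 - 4*2*B*(B + B*(1/5)) = 32 - 4*2*B*(B + B/5) = 32 - 4*2*B*6*B/5 = 32 - 48*B**2/5)
(2 + K(6))**2 = (2 + (32 - 48/5*6**2))**2 = (2 + (32 - 48/5*36))**2 = (2 + (32 - 1728/5))**2 = (2 - 1568/5)**2 = (-1558/5)**2 = 2427364/25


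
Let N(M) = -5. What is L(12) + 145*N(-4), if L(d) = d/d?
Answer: -724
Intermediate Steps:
L(d) = 1
L(12) + 145*N(-4) = 1 + 145*(-5) = 1 - 725 = -724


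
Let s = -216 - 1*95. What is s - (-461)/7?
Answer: -1716/7 ≈ -245.14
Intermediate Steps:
s = -311 (s = -216 - 95 = -311)
s - (-461)/7 = -311 - (-461)/7 = -311 - 1*(-461/7) = -311 + 461/7 = -1716/7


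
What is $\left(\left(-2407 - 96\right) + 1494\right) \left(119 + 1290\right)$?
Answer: $-1421681$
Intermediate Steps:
$\left(\left(-2407 - 96\right) + 1494\right) \left(119 + 1290\right) = \left(-2503 + 1494\right) 1409 = \left(-1009\right) 1409 = -1421681$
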